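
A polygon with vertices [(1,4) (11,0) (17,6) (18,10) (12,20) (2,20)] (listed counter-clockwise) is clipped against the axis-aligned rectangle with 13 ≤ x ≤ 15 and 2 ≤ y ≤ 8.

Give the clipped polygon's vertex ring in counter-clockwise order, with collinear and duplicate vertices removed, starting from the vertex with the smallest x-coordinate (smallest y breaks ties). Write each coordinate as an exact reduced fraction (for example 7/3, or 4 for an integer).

1. After x ≥ 13: [(13,2) (17,6) (18,10) (13,55/3)]
2. After x ≤ 15: [(13,2) (15,4) (15,15) (13,55/3)]
3. After y ≥ 2: [(13,2) (15,4) (15,15) (13,55/3)]
4. After y ≤ 8: [(13,8) (13,2) (15,4) (15,8)]
5. Canonical ring: [(13,2) (15,4) (15,8) (13,8)]

Clipped polygon: [(13,2) (15,4) (15,8) (13,8)]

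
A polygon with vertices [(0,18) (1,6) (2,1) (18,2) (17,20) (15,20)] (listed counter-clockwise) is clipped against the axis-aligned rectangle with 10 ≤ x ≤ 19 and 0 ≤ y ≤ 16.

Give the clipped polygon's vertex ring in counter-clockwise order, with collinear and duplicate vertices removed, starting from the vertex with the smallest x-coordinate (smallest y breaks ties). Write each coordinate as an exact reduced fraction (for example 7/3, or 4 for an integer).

1. After x ≥ 10: [(10,58/3) (10,3/2) (18,2) (17,20) (15,20)]
2. After x ≤ 19: [(10,58/3) (10,3/2) (18,2) (17,20) (15,20)]
3. After y ≥ 0: [(10,58/3) (10,3/2) (18,2) (17,20) (15,20)]
4. After y ≤ 16: [(10,16) (10,3/2) (18,2) (155/9,16)]
5. Canonical ring: [(10,3/2) (18,2) (155/9,16) (10,16)]

Clipped polygon: [(10,3/2) (18,2) (155/9,16) (10,16)]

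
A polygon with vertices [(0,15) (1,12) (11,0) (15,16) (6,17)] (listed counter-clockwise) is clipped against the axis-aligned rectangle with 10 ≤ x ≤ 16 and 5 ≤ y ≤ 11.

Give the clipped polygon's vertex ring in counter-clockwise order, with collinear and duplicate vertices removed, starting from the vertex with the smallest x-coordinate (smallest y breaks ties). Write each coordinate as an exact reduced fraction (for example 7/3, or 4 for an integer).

1. After x ≥ 10: [(10,6/5) (11,0) (15,16) (10,149/9)]
2. After x ≤ 16: [(10,6/5) (11,0) (15,16) (10,149/9)]
3. After y ≥ 5: [(10,5) (49/4,5) (15,16) (10,149/9)]
4. After y ≤ 11: [(10,11) (10,5) (49/4,5) (55/4,11)]
5. Canonical ring: [(10,5) (49/4,5) (55/4,11) (10,11)]

Clipped polygon: [(10,5) (49/4,5) (55/4,11) (10,11)]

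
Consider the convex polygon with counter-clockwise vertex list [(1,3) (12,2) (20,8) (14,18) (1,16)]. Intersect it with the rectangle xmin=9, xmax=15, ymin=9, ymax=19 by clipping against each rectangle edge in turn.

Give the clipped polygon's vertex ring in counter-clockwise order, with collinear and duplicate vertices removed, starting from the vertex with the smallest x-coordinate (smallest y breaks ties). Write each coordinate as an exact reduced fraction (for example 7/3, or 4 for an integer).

1. After x ≥ 9: [(9,25/11) (12,2) (20,8) (14,18) (9,224/13)]
2. After x ≤ 15: [(9,25/11) (12,2) (15,17/4) (15,49/3) (14,18) (9,224/13)]
3. After y ≥ 9: [(9,9) (15,9) (15,49/3) (14,18) (9,224/13)]
4. After y ≤ 19: [(9,9) (15,9) (15,49/3) (14,18) (9,224/13)]
5. Canonical ring: [(9,9) (15,9) (15,49/3) (14,18) (9,224/13)]

Clipped polygon: [(9,9) (15,9) (15,49/3) (14,18) (9,224/13)]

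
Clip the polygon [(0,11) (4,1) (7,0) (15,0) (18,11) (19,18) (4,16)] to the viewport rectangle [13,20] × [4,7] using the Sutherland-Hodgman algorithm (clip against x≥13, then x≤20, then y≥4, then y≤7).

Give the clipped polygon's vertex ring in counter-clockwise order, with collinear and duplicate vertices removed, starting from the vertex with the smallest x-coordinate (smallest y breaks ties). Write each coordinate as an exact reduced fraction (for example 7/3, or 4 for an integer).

Clipped polygon: [(13,4) (177/11,4) (186/11,7) (13,7)]

1. After x ≥ 13: [(13,0) (15,0) (18,11) (19,18) (13,86/5)]
2. After x ≤ 20: [(13,0) (15,0) (18,11) (19,18) (13,86/5)]
3. After y ≥ 4: [(13,4) (177/11,4) (18,11) (19,18) (13,86/5)]
4. After y ≤ 7: [(13,7) (13,4) (177/11,4) (186/11,7)]
5. Canonical ring: [(13,4) (177/11,4) (186/11,7) (13,7)]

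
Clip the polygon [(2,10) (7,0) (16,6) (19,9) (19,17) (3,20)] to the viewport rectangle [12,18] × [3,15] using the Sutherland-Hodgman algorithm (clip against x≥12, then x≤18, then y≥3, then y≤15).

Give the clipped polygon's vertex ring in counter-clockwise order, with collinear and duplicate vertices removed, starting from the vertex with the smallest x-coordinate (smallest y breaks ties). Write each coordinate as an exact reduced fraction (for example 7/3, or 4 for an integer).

Clipped polygon: [(12,10/3) (16,6) (18,8) (18,15) (12,15)]

1. After x ≥ 12: [(12,10/3) (16,6) (19,9) (19,17) (12,293/16)]
2. After x ≤ 18: [(12,10/3) (16,6) (18,8) (18,275/16) (12,293/16)]
3. After y ≥ 3: [(12,10/3) (16,6) (18,8) (18,275/16) (12,293/16)]
4. After y ≤ 15: [(12,15) (12,10/3) (16,6) (18,8) (18,15)]
5. Canonical ring: [(12,10/3) (16,6) (18,8) (18,15) (12,15)]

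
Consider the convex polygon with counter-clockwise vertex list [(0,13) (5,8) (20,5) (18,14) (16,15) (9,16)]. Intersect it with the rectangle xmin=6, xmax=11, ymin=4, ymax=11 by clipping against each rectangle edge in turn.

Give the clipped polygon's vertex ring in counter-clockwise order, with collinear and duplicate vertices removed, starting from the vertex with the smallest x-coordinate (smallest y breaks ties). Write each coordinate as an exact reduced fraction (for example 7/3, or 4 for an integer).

1. After x ≥ 6: [(6,15) (6,39/5) (20,5) (18,14) (16,15) (9,16)]
2. After x ≤ 11: [(6,15) (6,39/5) (11,34/5) (11,110/7) (9,16)]
3. After y ≥ 4: [(6,15) (6,39/5) (11,34/5) (11,110/7) (9,16)]
4. After y ≤ 11: [(6,11) (6,39/5) (11,34/5) (11,11)]
5. Canonical ring: [(6,39/5) (11,34/5) (11,11) (6,11)]

Clipped polygon: [(6,39/5) (11,34/5) (11,11) (6,11)]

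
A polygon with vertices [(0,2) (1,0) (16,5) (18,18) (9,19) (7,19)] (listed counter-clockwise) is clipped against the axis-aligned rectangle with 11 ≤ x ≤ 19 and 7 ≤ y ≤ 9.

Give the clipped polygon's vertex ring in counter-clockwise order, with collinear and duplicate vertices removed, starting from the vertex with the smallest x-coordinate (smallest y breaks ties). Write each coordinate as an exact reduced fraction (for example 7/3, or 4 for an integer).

1. After x ≥ 11: [(11,10/3) (16,5) (18,18) (11,169/9)]
2. After x ≤ 19: [(11,10/3) (16,5) (18,18) (11,169/9)]
3. After y ≥ 7: [(11,7) (212/13,7) (18,18) (11,169/9)]
4. After y ≤ 9: [(11,9) (11,7) (212/13,7) (216/13,9)]
5. Canonical ring: [(11,7) (212/13,7) (216/13,9) (11,9)]

Clipped polygon: [(11,7) (212/13,7) (216/13,9) (11,9)]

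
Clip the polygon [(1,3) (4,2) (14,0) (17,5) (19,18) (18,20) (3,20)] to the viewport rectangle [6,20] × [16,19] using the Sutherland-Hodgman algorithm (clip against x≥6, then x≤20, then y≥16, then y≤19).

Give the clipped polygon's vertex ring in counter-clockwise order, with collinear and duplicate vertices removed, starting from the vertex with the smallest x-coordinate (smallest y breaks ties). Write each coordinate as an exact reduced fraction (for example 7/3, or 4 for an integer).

1. After x ≥ 6: [(6,8/5) (14,0) (17,5) (19,18) (18,20) (6,20)]
2. After x ≤ 20: [(6,8/5) (14,0) (17,5) (19,18) (18,20) (6,20)]
3. After y ≥ 16: [(6,16) (243/13,16) (19,18) (18,20) (6,20)]
4. After y ≤ 19: [(6,19) (6,16) (243/13,16) (19,18) (37/2,19)]
5. Canonical ring: [(6,16) (243/13,16) (19,18) (37/2,19) (6,19)]

Clipped polygon: [(6,16) (243/13,16) (19,18) (37/2,19) (6,19)]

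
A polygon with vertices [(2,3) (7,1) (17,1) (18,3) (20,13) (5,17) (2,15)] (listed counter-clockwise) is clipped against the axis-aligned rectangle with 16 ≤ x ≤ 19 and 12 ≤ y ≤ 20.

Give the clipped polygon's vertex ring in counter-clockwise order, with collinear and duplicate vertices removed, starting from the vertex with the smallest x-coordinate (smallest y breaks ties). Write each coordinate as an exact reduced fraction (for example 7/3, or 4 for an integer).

Clipped polygon: [(16,12) (19,12) (19,199/15) (16,211/15)]

1. After x ≥ 16: [(16,1) (17,1) (18,3) (20,13) (16,211/15)]
2. After x ≤ 19: [(16,1) (17,1) (18,3) (19,8) (19,199/15) (16,211/15)]
3. After y ≥ 12: [(16,12) (19,12) (19,199/15) (16,211/15)]
4. After y ≤ 20: [(16,12) (19,12) (19,199/15) (16,211/15)]
5. Canonical ring: [(16,12) (19,12) (19,199/15) (16,211/15)]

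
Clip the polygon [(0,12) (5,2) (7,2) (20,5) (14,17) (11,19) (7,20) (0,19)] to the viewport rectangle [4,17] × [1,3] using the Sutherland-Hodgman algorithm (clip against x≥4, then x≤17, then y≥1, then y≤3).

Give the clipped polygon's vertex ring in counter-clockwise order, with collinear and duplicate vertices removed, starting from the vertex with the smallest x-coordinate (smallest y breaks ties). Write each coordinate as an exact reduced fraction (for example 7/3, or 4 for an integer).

1. After x ≥ 4: [(4,4) (5,2) (7,2) (20,5) (14,17) (11,19) (7,20) (4,137/7)]
2. After x ≤ 17: [(4,4) (5,2) (7,2) (17,56/13) (17,11) (14,17) (11,19) (7,20) (4,137/7)]
3. After y ≥ 1: [(4,4) (5,2) (7,2) (17,56/13) (17,11) (14,17) (11,19) (7,20) (4,137/7)]
4. After y ≤ 3: [(9/2,3) (5,2) (7,2) (34/3,3)]
5. Canonical ring: [(9/2,3) (5,2) (7,2) (34/3,3)]

Clipped polygon: [(9/2,3) (5,2) (7,2) (34/3,3)]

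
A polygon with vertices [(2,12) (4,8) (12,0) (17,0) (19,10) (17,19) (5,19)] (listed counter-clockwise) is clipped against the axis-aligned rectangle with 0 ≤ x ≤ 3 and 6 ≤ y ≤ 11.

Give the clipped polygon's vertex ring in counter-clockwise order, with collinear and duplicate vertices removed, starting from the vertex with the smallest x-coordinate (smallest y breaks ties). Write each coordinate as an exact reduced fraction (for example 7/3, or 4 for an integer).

Clipped polygon: [(5/2,11) (3,10) (3,11)]

1. After x ≥ 0: [(2,12) (4,8) (12,0) (17,0) (19,10) (17,19) (5,19)]
2. After x ≤ 3: [(3,43/3) (2,12) (3,10)]
3. After y ≥ 6: [(3,43/3) (2,12) (3,10)]
4. After y ≤ 11: [(3,11) (5/2,11) (3,10)]
5. Canonical ring: [(5/2,11) (3,10) (3,11)]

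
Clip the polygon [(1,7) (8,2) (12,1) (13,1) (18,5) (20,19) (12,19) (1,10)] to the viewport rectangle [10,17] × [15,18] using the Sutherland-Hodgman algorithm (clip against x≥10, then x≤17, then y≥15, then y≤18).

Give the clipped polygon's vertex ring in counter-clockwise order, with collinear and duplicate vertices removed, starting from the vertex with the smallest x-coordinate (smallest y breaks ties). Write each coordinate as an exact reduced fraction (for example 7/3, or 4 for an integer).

Clipped polygon: [(10,15) (17,15) (17,18) (97/9,18) (10,191/11)]

1. After x ≥ 10: [(10,3/2) (12,1) (13,1) (18,5) (20,19) (12,19) (10,191/11)]
2. After x ≤ 17: [(10,3/2) (12,1) (13,1) (17,21/5) (17,19) (12,19) (10,191/11)]
3. After y ≥ 15: [(10,15) (17,15) (17,19) (12,19) (10,191/11)]
4. After y ≤ 18: [(10,15) (17,15) (17,18) (97/9,18) (10,191/11)]
5. Canonical ring: [(10,15) (17,15) (17,18) (97/9,18) (10,191/11)]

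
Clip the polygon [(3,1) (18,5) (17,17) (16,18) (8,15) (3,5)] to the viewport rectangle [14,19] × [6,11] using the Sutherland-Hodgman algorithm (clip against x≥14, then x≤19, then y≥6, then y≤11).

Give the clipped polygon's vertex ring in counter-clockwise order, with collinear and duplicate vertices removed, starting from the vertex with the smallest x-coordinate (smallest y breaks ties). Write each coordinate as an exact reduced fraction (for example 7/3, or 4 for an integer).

1. After x ≥ 14: [(14,59/15) (18,5) (17,17) (16,18) (14,69/4)]
2. After x ≤ 19: [(14,59/15) (18,5) (17,17) (16,18) (14,69/4)]
3. After y ≥ 6: [(14,6) (215/12,6) (17,17) (16,18) (14,69/4)]
4. After y ≤ 11: [(14,11) (14,6) (215/12,6) (35/2,11)]
5. Canonical ring: [(14,6) (215/12,6) (35/2,11) (14,11)]

Clipped polygon: [(14,6) (215/12,6) (35/2,11) (14,11)]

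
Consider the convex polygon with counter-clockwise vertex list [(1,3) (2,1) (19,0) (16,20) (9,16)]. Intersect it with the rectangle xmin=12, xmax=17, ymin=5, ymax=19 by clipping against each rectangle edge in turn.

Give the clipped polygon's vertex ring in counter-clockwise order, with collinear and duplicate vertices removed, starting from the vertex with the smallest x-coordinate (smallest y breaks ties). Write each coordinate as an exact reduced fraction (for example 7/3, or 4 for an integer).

Clipped polygon: [(12,5) (17,5) (17,40/3) (323/20,19) (57/4,19) (12,124/7)]

1. After x ≥ 12: [(12,7/17) (19,0) (16,20) (12,124/7)]
2. After x ≤ 17: [(12,7/17) (17,2/17) (17,40/3) (16,20) (12,124/7)]
3. After y ≥ 5: [(12,5) (17,5) (17,40/3) (16,20) (12,124/7)]
4. After y ≤ 19: [(12,5) (17,5) (17,40/3) (323/20,19) (57/4,19) (12,124/7)]
5. Canonical ring: [(12,5) (17,5) (17,40/3) (323/20,19) (57/4,19) (12,124/7)]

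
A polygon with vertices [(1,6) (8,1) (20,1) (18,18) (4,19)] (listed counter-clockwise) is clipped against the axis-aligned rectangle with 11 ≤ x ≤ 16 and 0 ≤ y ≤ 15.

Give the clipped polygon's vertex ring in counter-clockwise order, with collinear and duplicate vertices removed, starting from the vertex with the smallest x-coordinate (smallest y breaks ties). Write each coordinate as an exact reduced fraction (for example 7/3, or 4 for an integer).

Clipped polygon: [(11,1) (16,1) (16,15) (11,15)]

1. After x ≥ 11: [(11,1) (20,1) (18,18) (11,37/2)]
2. After x ≤ 16: [(11,1) (16,1) (16,127/7) (11,37/2)]
3. After y ≥ 0: [(11,1) (16,1) (16,127/7) (11,37/2)]
4. After y ≤ 15: [(11,15) (11,1) (16,1) (16,15)]
5. Canonical ring: [(11,1) (16,1) (16,15) (11,15)]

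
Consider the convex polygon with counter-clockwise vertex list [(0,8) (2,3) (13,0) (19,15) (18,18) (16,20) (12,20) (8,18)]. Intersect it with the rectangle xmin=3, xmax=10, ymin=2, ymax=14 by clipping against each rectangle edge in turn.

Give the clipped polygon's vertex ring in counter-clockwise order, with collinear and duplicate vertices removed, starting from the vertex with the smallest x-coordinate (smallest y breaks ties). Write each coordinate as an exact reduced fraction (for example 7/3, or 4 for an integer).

Clipped polygon: [(3,30/11) (17/3,2) (10,2) (10,14) (24/5,14) (3,47/4)]

1. After x ≥ 3: [(3,47/4) (3,30/11) (13,0) (19,15) (18,18) (16,20) (12,20) (8,18)]
2. After x ≤ 10: [(3,47/4) (3,30/11) (10,9/11) (10,19) (8,18)]
3. After y ≥ 2: [(3,47/4) (3,30/11) (17/3,2) (10,2) (10,19) (8,18)]
4. After y ≤ 14: [(24/5,14) (3,47/4) (3,30/11) (17/3,2) (10,2) (10,14)]
5. Canonical ring: [(3,30/11) (17/3,2) (10,2) (10,14) (24/5,14) (3,47/4)]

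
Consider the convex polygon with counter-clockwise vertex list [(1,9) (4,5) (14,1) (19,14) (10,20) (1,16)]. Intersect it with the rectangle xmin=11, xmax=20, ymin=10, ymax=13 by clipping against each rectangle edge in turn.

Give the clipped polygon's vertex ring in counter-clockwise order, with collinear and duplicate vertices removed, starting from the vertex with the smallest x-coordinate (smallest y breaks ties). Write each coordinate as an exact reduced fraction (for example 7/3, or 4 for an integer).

Clipped polygon: [(11,10) (227/13,10) (242/13,13) (11,13)]

1. After x ≥ 11: [(11,11/5) (14,1) (19,14) (11,58/3)]
2. After x ≤ 20: [(11,11/5) (14,1) (19,14) (11,58/3)]
3. After y ≥ 10: [(11,10) (227/13,10) (19,14) (11,58/3)]
4. After y ≤ 13: [(11,13) (11,10) (227/13,10) (242/13,13)]
5. Canonical ring: [(11,10) (227/13,10) (242/13,13) (11,13)]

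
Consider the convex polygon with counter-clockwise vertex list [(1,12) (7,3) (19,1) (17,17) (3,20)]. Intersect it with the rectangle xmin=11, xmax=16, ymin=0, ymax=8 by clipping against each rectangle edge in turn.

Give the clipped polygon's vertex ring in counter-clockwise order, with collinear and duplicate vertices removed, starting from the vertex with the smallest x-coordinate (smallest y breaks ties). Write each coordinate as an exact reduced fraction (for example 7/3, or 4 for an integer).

1. After x ≥ 11: [(11,7/3) (19,1) (17,17) (11,128/7)]
2. After x ≤ 16: [(11,7/3) (16,3/2) (16,241/14) (11,128/7)]
3. After y ≥ 0: [(11,7/3) (16,3/2) (16,241/14) (11,128/7)]
4. After y ≤ 8: [(11,8) (11,7/3) (16,3/2) (16,8)]
5. Canonical ring: [(11,7/3) (16,3/2) (16,8) (11,8)]

Clipped polygon: [(11,7/3) (16,3/2) (16,8) (11,8)]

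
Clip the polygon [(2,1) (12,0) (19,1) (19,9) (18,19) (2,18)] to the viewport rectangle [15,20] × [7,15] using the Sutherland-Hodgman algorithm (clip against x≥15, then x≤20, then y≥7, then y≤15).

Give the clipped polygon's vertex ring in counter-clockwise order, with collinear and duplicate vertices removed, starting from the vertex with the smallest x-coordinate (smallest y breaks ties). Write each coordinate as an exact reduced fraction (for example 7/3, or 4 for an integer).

Clipped polygon: [(15,7) (19,7) (19,9) (92/5,15) (15,15)]

1. After x ≥ 15: [(15,3/7) (19,1) (19,9) (18,19) (15,301/16)]
2. After x ≤ 20: [(15,3/7) (19,1) (19,9) (18,19) (15,301/16)]
3. After y ≥ 7: [(15,7) (19,7) (19,9) (18,19) (15,301/16)]
4. After y ≤ 15: [(15,15) (15,7) (19,7) (19,9) (92/5,15)]
5. Canonical ring: [(15,7) (19,7) (19,9) (92/5,15) (15,15)]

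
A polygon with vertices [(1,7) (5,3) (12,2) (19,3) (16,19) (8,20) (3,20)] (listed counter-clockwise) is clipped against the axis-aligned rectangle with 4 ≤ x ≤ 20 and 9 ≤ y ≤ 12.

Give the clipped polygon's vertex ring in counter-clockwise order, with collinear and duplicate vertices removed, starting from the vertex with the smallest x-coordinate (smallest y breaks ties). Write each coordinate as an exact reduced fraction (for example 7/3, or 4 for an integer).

Clipped polygon: [(4,9) (143/8,9) (277/16,12) (4,12)]

1. After x ≥ 4: [(4,4) (5,3) (12,2) (19,3) (16,19) (8,20) (4,20)]
2. After x ≤ 20: [(4,4) (5,3) (12,2) (19,3) (16,19) (8,20) (4,20)]
3. After y ≥ 9: [(4,9) (143/8,9) (16,19) (8,20) (4,20)]
4. After y ≤ 12: [(4,12) (4,9) (143/8,9) (277/16,12)]
5. Canonical ring: [(4,9) (143/8,9) (277/16,12) (4,12)]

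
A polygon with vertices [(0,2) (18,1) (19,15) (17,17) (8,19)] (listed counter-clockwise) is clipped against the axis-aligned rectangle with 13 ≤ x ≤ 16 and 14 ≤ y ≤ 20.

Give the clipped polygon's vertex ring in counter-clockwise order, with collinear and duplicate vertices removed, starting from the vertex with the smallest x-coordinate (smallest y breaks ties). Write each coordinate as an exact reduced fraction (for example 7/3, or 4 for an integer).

Clipped polygon: [(13,14) (16,14) (16,155/9) (13,161/9)]

1. After x ≥ 13: [(13,23/18) (18,1) (19,15) (17,17) (13,161/9)]
2. After x ≤ 16: [(13,23/18) (16,10/9) (16,155/9) (13,161/9)]
3. After y ≥ 14: [(13,14) (16,14) (16,155/9) (13,161/9)]
4. After y ≤ 20: [(13,14) (16,14) (16,155/9) (13,161/9)]
5. Canonical ring: [(13,14) (16,14) (16,155/9) (13,161/9)]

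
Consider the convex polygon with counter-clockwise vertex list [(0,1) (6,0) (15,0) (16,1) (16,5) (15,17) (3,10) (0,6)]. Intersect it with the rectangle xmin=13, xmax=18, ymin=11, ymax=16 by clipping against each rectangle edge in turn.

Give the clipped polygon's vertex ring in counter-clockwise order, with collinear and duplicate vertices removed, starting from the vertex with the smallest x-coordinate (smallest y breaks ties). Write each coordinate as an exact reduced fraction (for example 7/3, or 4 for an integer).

Clipped polygon: [(13,11) (31/2,11) (181/12,16) (93/7,16) (13,95/6)]

1. After x ≥ 13: [(13,0) (15,0) (16,1) (16,5) (15,17) (13,95/6)]
2. After x ≤ 18: [(13,0) (15,0) (16,1) (16,5) (15,17) (13,95/6)]
3. After y ≥ 11: [(13,11) (31/2,11) (15,17) (13,95/6)]
4. After y ≤ 16: [(13,11) (31/2,11) (181/12,16) (93/7,16) (13,95/6)]
5. Canonical ring: [(13,11) (31/2,11) (181/12,16) (93/7,16) (13,95/6)]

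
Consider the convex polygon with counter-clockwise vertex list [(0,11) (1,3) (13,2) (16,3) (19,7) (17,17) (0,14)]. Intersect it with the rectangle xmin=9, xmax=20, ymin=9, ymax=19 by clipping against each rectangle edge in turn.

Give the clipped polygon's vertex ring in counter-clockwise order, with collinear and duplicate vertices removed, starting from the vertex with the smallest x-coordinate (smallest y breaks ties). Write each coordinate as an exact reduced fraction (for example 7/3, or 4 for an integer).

Clipped polygon: [(9,9) (93/5,9) (17,17) (9,265/17)]

1. After x ≥ 9: [(9,7/3) (13,2) (16,3) (19,7) (17,17) (9,265/17)]
2. After x ≤ 20: [(9,7/3) (13,2) (16,3) (19,7) (17,17) (9,265/17)]
3. After y ≥ 9: [(9,9) (93/5,9) (17,17) (9,265/17)]
4. After y ≤ 19: [(9,9) (93/5,9) (17,17) (9,265/17)]
5. Canonical ring: [(9,9) (93/5,9) (17,17) (9,265/17)]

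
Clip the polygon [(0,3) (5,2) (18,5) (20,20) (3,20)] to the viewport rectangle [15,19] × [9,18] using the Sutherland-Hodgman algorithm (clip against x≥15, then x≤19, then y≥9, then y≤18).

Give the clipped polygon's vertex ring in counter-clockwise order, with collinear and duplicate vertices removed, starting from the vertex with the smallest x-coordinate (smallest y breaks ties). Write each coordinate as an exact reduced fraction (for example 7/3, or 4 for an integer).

Clipped polygon: [(15,9) (278/15,9) (19,25/2) (19,18) (15,18)]

1. After x ≥ 15: [(15,56/13) (18,5) (20,20) (15,20)]
2. After x ≤ 19: [(15,56/13) (18,5) (19,25/2) (19,20) (15,20)]
3. After y ≥ 9: [(15,9) (278/15,9) (19,25/2) (19,20) (15,20)]
4. After y ≤ 18: [(15,18) (15,9) (278/15,9) (19,25/2) (19,18)]
5. Canonical ring: [(15,9) (278/15,9) (19,25/2) (19,18) (15,18)]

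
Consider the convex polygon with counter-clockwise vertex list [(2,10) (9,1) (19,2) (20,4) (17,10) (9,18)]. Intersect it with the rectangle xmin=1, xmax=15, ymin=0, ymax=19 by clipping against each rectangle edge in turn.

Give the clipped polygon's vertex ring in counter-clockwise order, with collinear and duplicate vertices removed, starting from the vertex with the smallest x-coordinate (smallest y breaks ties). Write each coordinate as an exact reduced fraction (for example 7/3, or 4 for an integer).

1. After x ≥ 1: [(2,10) (9,1) (19,2) (20,4) (17,10) (9,18)]
2. After x ≤ 15: [(2,10) (9,1) (15,8/5) (15,12) (9,18)]
3. After y ≥ 0: [(2,10) (9,1) (15,8/5) (15,12) (9,18)]
4. After y ≤ 19: [(2,10) (9,1) (15,8/5) (15,12) (9,18)]
5. Canonical ring: [(2,10) (9,1) (15,8/5) (15,12) (9,18)]

Clipped polygon: [(2,10) (9,1) (15,8/5) (15,12) (9,18)]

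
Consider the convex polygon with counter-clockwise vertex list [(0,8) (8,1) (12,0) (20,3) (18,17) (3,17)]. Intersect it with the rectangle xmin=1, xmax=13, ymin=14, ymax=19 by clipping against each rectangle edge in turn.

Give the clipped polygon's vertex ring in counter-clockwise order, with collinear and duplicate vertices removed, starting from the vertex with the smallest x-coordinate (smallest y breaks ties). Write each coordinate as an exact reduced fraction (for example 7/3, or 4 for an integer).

Clipped polygon: [(2,14) (13,14) (13,17) (3,17)]

1. After x ≥ 1: [(1,11) (1,57/8) (8,1) (12,0) (20,3) (18,17) (3,17)]
2. After x ≤ 13: [(1,11) (1,57/8) (8,1) (12,0) (13,3/8) (13,17) (3,17)]
3. After y ≥ 14: [(2,14) (13,14) (13,17) (3,17)]
4. After y ≤ 19: [(2,14) (13,14) (13,17) (3,17)]
5. Canonical ring: [(2,14) (13,14) (13,17) (3,17)]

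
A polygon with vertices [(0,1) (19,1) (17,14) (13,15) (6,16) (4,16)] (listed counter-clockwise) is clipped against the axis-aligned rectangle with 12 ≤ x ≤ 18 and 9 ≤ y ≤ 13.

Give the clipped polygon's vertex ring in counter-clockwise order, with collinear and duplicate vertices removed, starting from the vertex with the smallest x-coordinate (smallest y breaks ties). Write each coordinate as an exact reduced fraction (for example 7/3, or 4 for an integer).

1. After x ≥ 12: [(12,1) (19,1) (17,14) (13,15) (12,106/7)]
2. After x ≤ 18: [(12,1) (18,1) (18,15/2) (17,14) (13,15) (12,106/7)]
3. After y ≥ 9: [(12,9) (231/13,9) (17,14) (13,15) (12,106/7)]
4. After y ≤ 13: [(12,13) (12,9) (231/13,9) (223/13,13)]
5. Canonical ring: [(12,9) (231/13,9) (223/13,13) (12,13)]

Clipped polygon: [(12,9) (231/13,9) (223/13,13) (12,13)]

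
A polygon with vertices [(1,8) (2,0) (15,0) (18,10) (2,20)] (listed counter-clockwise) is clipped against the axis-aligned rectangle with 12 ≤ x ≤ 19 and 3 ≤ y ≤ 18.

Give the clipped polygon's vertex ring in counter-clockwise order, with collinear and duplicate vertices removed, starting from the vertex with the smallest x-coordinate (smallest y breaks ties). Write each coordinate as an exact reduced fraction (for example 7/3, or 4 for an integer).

1. After x ≥ 12: [(12,0) (15,0) (18,10) (12,55/4)]
2. After x ≤ 19: [(12,0) (15,0) (18,10) (12,55/4)]
3. After y ≥ 3: [(12,3) (159/10,3) (18,10) (12,55/4)]
4. After y ≤ 18: [(12,3) (159/10,3) (18,10) (12,55/4)]
5. Canonical ring: [(12,3) (159/10,3) (18,10) (12,55/4)]

Clipped polygon: [(12,3) (159/10,3) (18,10) (12,55/4)]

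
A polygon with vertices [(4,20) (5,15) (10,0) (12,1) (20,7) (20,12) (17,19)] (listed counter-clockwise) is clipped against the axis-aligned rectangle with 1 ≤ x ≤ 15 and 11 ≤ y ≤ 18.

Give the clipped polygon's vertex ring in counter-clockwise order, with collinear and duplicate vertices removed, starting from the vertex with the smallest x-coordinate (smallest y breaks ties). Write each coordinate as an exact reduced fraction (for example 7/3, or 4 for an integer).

Clipped polygon: [(22/5,18) (5,15) (19/3,11) (15,11) (15,18)]

1. After x ≥ 1: [(4,20) (5,15) (10,0) (12,1) (20,7) (20,12) (17,19)]
2. After x ≤ 15: [(15,249/13) (4,20) (5,15) (10,0) (12,1) (15,13/4)]
3. After y ≥ 11: [(15,11) (15,249/13) (4,20) (5,15) (19/3,11)]
4. After y ≤ 18: [(15,11) (15,18) (22/5,18) (5,15) (19/3,11)]
5. Canonical ring: [(22/5,18) (5,15) (19/3,11) (15,11) (15,18)]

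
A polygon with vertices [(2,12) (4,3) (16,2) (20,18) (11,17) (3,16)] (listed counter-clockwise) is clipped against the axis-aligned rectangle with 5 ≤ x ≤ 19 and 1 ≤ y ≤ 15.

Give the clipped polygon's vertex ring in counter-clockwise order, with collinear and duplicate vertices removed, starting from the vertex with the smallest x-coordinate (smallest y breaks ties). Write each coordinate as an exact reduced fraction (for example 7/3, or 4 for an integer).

1. After x ≥ 5: [(5,35/12) (16,2) (20,18) (11,17) (5,65/4)]
2. After x ≤ 19: [(5,35/12) (16,2) (19,14) (19,161/9) (11,17) (5,65/4)]
3. After y ≥ 1: [(5,35/12) (16,2) (19,14) (19,161/9) (11,17) (5,65/4)]
4. After y ≤ 15: [(5,15) (5,35/12) (16,2) (19,14) (19,15)]
5. Canonical ring: [(5,35/12) (16,2) (19,14) (19,15) (5,15)]

Clipped polygon: [(5,35/12) (16,2) (19,14) (19,15) (5,15)]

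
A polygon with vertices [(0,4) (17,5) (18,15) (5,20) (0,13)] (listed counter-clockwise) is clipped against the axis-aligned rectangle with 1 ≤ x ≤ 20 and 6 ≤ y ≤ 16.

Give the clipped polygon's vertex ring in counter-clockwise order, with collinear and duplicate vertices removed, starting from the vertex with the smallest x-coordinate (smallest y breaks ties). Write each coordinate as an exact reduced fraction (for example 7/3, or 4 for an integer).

1. After x ≥ 1: [(1,69/17) (17,5) (18,15) (5,20) (1,72/5)]
2. After x ≤ 20: [(1,69/17) (17,5) (18,15) (5,20) (1,72/5)]
3. After y ≥ 6: [(1,6) (171/10,6) (18,15) (5,20) (1,72/5)]
4. After y ≤ 16: [(1,6) (171/10,6) (18,15) (77/5,16) (15/7,16) (1,72/5)]
5. Canonical ring: [(1,6) (171/10,6) (18,15) (77/5,16) (15/7,16) (1,72/5)]

Clipped polygon: [(1,6) (171/10,6) (18,15) (77/5,16) (15/7,16) (1,72/5)]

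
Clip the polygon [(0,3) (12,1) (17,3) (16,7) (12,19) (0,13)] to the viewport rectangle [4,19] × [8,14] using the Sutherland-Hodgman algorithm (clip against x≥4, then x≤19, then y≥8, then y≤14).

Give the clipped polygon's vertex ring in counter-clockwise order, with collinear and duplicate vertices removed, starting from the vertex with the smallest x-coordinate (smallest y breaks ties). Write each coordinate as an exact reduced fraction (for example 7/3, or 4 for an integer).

1. After x ≥ 4: [(4,7/3) (12,1) (17,3) (16,7) (12,19) (4,15)]
2. After x ≤ 19: [(4,7/3) (12,1) (17,3) (16,7) (12,19) (4,15)]
3. After y ≥ 8: [(4,8) (47/3,8) (12,19) (4,15)]
4. After y ≤ 14: [(4,14) (4,8) (47/3,8) (41/3,14)]
5. Canonical ring: [(4,8) (47/3,8) (41/3,14) (4,14)]

Clipped polygon: [(4,8) (47/3,8) (41/3,14) (4,14)]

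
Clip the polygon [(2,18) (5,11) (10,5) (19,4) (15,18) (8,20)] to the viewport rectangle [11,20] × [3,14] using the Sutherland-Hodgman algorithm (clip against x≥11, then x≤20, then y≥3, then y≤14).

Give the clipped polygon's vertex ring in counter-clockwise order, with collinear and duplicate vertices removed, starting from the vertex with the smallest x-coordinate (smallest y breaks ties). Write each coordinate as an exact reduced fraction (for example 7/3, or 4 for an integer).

1. After x ≥ 11: [(11,44/9) (19,4) (15,18) (11,134/7)]
2. After x ≤ 20: [(11,44/9) (19,4) (15,18) (11,134/7)]
3. After y ≥ 3: [(11,44/9) (19,4) (15,18) (11,134/7)]
4. After y ≤ 14: [(11,14) (11,44/9) (19,4) (113/7,14)]
5. Canonical ring: [(11,44/9) (19,4) (113/7,14) (11,14)]

Clipped polygon: [(11,44/9) (19,4) (113/7,14) (11,14)]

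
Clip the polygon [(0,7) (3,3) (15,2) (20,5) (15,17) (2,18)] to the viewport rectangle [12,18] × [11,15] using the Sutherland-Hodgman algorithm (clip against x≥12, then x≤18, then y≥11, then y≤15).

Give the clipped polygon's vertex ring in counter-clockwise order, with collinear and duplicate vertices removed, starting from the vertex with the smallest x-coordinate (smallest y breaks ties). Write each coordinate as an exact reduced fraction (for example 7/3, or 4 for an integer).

Clipped polygon: [(12,11) (35/2,11) (95/6,15) (12,15)]

1. After x ≥ 12: [(12,9/4) (15,2) (20,5) (15,17) (12,224/13)]
2. After x ≤ 18: [(12,9/4) (15,2) (18,19/5) (18,49/5) (15,17) (12,224/13)]
3. After y ≥ 11: [(12,11) (35/2,11) (15,17) (12,224/13)]
4. After y ≤ 15: [(12,15) (12,11) (35/2,11) (95/6,15)]
5. Canonical ring: [(12,11) (35/2,11) (95/6,15) (12,15)]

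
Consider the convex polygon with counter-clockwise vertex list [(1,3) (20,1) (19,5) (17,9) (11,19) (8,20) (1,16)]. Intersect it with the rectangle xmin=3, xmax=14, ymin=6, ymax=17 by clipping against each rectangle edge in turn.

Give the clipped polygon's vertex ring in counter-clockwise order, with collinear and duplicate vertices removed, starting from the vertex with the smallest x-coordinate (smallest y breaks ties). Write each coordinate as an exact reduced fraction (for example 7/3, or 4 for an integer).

1. After x ≥ 3: [(3,53/19) (20,1) (19,5) (17,9) (11,19) (8,20) (3,120/7)]
2. After x ≤ 14: [(3,53/19) (14,31/19) (14,14) (11,19) (8,20) (3,120/7)]
3. After y ≥ 6: [(3,6) (14,6) (14,14) (11,19) (8,20) (3,120/7)]
4. After y ≤ 17: [(3,17) (3,6) (14,6) (14,14) (61/5,17)]
5. Canonical ring: [(3,6) (14,6) (14,14) (61/5,17) (3,17)]

Clipped polygon: [(3,6) (14,6) (14,14) (61/5,17) (3,17)]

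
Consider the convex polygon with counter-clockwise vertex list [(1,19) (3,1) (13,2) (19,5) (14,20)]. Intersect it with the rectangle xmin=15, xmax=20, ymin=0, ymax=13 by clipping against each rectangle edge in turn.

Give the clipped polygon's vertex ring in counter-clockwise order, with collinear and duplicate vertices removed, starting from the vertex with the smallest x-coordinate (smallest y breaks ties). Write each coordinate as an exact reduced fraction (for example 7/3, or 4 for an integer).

1. After x ≥ 15: [(15,3) (19,5) (15,17)]
2. After x ≤ 20: [(15,3) (19,5) (15,17)]
3. After y ≥ 0: [(15,3) (19,5) (15,17)]
4. After y ≤ 13: [(15,13) (15,3) (19,5) (49/3,13)]
5. Canonical ring: [(15,3) (19,5) (49/3,13) (15,13)]

Clipped polygon: [(15,3) (19,5) (49/3,13) (15,13)]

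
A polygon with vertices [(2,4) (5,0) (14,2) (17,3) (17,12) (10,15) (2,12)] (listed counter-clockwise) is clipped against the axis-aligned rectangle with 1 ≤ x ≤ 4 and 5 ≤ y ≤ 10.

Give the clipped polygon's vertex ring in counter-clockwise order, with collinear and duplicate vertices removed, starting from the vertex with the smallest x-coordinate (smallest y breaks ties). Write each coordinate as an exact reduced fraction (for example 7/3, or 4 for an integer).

Clipped polygon: [(2,5) (4,5) (4,10) (2,10)]

1. After x ≥ 1: [(2,4) (5,0) (14,2) (17,3) (17,12) (10,15) (2,12)]
2. After x ≤ 4: [(2,4) (4,4/3) (4,51/4) (2,12)]
3. After y ≥ 5: [(2,5) (4,5) (4,51/4) (2,12)]
4. After y ≤ 10: [(2,10) (2,5) (4,5) (4,10)]
5. Canonical ring: [(2,5) (4,5) (4,10) (2,10)]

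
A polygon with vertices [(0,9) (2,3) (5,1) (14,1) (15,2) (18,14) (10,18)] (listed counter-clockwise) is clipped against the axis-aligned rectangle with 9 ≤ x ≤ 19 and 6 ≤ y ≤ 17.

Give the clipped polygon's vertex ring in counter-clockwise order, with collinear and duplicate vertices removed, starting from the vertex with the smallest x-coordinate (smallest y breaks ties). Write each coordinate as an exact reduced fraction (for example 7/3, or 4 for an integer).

Clipped polygon: [(9,6) (16,6) (18,14) (12,17) (9,17)]

1. After x ≥ 9: [(9,171/10) (9,1) (14,1) (15,2) (18,14) (10,18)]
2. After x ≤ 19: [(9,171/10) (9,1) (14,1) (15,2) (18,14) (10,18)]
3. After y ≥ 6: [(9,171/10) (9,6) (16,6) (18,14) (10,18)]
4. After y ≤ 17: [(9,17) (9,6) (16,6) (18,14) (12,17)]
5. Canonical ring: [(9,6) (16,6) (18,14) (12,17) (9,17)]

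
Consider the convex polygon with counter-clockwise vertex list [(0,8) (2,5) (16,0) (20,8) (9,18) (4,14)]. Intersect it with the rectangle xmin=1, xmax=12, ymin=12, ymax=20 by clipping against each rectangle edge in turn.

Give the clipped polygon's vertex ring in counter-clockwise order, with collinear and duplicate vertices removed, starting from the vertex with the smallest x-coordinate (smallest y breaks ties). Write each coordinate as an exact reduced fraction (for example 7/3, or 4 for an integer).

1. After x ≥ 1: [(1,19/2) (1,13/2) (2,5) (16,0) (20,8) (9,18) (4,14)]
2. After x ≤ 12: [(1,19/2) (1,13/2) (2,5) (12,10/7) (12,168/11) (9,18) (4,14)]
3. After y ≥ 12: [(8/3,12) (12,12) (12,168/11) (9,18) (4,14)]
4. After y ≤ 20: [(8/3,12) (12,12) (12,168/11) (9,18) (4,14)]
5. Canonical ring: [(8/3,12) (12,12) (12,168/11) (9,18) (4,14)]

Clipped polygon: [(8/3,12) (12,12) (12,168/11) (9,18) (4,14)]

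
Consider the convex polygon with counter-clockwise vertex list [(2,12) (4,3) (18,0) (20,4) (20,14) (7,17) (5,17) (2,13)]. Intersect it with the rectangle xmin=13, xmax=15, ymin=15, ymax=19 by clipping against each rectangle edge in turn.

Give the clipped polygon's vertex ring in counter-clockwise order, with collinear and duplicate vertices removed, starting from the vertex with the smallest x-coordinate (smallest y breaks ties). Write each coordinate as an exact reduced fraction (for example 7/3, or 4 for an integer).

Clipped polygon: [(13,15) (15,15) (15,197/13) (13,203/13)]

1. After x ≥ 13: [(13,15/14) (18,0) (20,4) (20,14) (13,203/13)]
2. After x ≤ 15: [(13,15/14) (15,9/14) (15,197/13) (13,203/13)]
3. After y ≥ 15: [(13,15) (15,15) (15,197/13) (13,203/13)]
4. After y ≤ 19: [(13,15) (15,15) (15,197/13) (13,203/13)]
5. Canonical ring: [(13,15) (15,15) (15,197/13) (13,203/13)]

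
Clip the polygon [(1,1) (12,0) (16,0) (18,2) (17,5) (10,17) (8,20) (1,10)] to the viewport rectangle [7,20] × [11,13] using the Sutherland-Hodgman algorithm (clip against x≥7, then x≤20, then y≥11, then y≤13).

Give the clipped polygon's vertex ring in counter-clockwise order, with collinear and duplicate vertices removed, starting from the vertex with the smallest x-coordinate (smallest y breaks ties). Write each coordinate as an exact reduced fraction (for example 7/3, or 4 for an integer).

1. After x ≥ 7: [(7,5/11) (12,0) (16,0) (18,2) (17,5) (10,17) (8,20) (7,130/7)]
2. After x ≤ 20: [(7,5/11) (12,0) (16,0) (18,2) (17,5) (10,17) (8,20) (7,130/7)]
3. After y ≥ 11: [(7,11) (27/2,11) (10,17) (8,20) (7,130/7)]
4. After y ≤ 13: [(7,13) (7,11) (27/2,11) (37/3,13)]
5. Canonical ring: [(7,11) (27/2,11) (37/3,13) (7,13)]

Clipped polygon: [(7,11) (27/2,11) (37/3,13) (7,13)]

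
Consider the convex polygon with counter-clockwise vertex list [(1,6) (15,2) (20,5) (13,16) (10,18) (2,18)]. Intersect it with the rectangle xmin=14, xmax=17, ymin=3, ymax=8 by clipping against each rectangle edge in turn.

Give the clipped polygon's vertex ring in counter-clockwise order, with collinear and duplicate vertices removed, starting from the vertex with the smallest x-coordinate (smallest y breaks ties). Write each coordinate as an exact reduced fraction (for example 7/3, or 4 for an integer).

Clipped polygon: [(14,3) (50/3,3) (17,16/5) (17,8) (14,8)]

1. After x ≥ 14: [(14,16/7) (15,2) (20,5) (14,101/7)]
2. After x ≤ 17: [(14,16/7) (15,2) (17,16/5) (17,68/7) (14,101/7)]
3. After y ≥ 3: [(14,3) (50/3,3) (17,16/5) (17,68/7) (14,101/7)]
4. After y ≤ 8: [(14,8) (14,3) (50/3,3) (17,16/5) (17,8)]
5. Canonical ring: [(14,3) (50/3,3) (17,16/5) (17,8) (14,8)]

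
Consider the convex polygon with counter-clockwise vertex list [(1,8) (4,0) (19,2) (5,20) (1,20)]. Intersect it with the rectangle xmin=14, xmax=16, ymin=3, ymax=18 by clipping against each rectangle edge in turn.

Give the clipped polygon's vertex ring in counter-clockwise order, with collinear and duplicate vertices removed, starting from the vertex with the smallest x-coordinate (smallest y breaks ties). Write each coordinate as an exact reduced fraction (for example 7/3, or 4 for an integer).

Clipped polygon: [(14,3) (16,3) (16,41/7) (14,59/7)]

1. After x ≥ 14: [(14,4/3) (19,2) (14,59/7)]
2. After x ≤ 16: [(14,4/3) (16,8/5) (16,41/7) (14,59/7)]
3. After y ≥ 3: [(14,3) (16,3) (16,41/7) (14,59/7)]
4. After y ≤ 18: [(14,3) (16,3) (16,41/7) (14,59/7)]
5. Canonical ring: [(14,3) (16,3) (16,41/7) (14,59/7)]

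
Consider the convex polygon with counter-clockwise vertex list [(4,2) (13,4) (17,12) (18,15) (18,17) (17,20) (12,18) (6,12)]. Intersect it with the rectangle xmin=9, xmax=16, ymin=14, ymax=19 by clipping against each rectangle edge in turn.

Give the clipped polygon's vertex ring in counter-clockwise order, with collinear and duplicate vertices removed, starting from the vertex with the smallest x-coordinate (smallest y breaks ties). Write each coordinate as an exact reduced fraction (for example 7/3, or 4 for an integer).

Clipped polygon: [(9,14) (16,14) (16,19) (29/2,19) (12,18) (9,15)]

1. After x ≥ 9: [(9,28/9) (13,4) (17,12) (18,15) (18,17) (17,20) (12,18) (9,15)]
2. After x ≤ 16: [(9,28/9) (13,4) (16,10) (16,98/5) (12,18) (9,15)]
3. After y ≥ 14: [(9,14) (16,14) (16,98/5) (12,18) (9,15)]
4. After y ≤ 19: [(9,14) (16,14) (16,19) (29/2,19) (12,18) (9,15)]
5. Canonical ring: [(9,14) (16,14) (16,19) (29/2,19) (12,18) (9,15)]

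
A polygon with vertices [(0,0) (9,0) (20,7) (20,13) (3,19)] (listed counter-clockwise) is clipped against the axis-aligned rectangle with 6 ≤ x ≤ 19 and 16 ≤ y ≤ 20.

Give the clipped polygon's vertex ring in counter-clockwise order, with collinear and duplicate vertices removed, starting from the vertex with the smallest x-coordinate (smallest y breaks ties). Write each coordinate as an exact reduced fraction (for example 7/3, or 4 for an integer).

1. After x ≥ 6: [(6,0) (9,0) (20,7) (20,13) (6,305/17)]
2. After x ≤ 19: [(6,0) (9,0) (19,70/11) (19,227/17) (6,305/17)]
3. After y ≥ 16: [(6,16) (23/2,16) (6,305/17)]
4. After y ≤ 20: [(6,16) (23/2,16) (6,305/17)]
5. Canonical ring: [(6,16) (23/2,16) (6,305/17)]

Clipped polygon: [(6,16) (23/2,16) (6,305/17)]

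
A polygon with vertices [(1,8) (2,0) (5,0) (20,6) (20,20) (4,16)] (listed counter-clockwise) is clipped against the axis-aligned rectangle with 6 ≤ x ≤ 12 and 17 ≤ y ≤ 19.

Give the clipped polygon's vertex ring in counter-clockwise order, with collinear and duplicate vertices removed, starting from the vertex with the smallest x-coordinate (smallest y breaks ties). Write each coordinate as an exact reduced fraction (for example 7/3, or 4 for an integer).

1. After x ≥ 6: [(6,2/5) (20,6) (20,20) (6,33/2)]
2. After x ≤ 12: [(6,2/5) (12,14/5) (12,18) (6,33/2)]
3. After y ≥ 17: [(12,17) (12,18) (8,17)]
4. After y ≤ 19: [(12,17) (12,18) (8,17)]
5. Canonical ring: [(8,17) (12,17) (12,18)]

Clipped polygon: [(8,17) (12,17) (12,18)]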